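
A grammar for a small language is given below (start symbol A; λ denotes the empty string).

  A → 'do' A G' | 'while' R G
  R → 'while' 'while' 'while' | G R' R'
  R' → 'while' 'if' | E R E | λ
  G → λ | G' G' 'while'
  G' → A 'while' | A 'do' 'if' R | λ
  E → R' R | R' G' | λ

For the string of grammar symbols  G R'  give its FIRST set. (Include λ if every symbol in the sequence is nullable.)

{ 'do', 'while', λ }

Add FIRST(G)\{λ} = { 'do', 'while' }; G is nullable, continue.
Add FIRST(R')\{λ} = { 'do', 'while' }; R' is nullable, continue.
Every symbol is nullable, so include λ.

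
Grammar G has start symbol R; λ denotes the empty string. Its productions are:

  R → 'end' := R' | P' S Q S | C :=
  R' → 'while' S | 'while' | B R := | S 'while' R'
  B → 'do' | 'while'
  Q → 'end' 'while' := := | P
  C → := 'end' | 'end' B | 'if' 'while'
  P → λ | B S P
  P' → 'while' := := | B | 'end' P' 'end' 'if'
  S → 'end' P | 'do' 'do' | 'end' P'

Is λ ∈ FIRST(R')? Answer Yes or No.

Nullable nonterminals: P, Q.
No production of R' has an RHS whose symbols are all nullable, so R' is not nullable.

No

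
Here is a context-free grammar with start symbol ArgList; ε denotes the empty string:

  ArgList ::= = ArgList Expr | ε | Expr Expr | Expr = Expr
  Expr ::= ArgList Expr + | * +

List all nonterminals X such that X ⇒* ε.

{ ArgList }

Directly nullable (have an ε-production): ArgList.
No other nonterminal has a production whose RHS symbols are all nullable.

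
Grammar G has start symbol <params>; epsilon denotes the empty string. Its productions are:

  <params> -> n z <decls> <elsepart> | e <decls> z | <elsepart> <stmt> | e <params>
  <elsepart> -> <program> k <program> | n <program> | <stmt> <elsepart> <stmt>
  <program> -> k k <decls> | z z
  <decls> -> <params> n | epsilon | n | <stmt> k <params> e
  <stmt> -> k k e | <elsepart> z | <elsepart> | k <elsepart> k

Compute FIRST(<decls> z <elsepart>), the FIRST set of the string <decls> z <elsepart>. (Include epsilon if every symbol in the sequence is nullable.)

Add FIRST(<decls>)\{epsilon} = { e, k, n, z }; <decls> is nullable, continue.
z is a terminal; add {z} and stop.

{ e, k, n, z }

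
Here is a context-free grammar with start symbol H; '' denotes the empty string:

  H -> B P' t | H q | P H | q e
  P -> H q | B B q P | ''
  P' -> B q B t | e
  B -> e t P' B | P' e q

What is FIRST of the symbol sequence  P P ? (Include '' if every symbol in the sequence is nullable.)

{ e, q, '' }

Add FIRST(P)\{''} = { e, q }; P is nullable, continue.
Add FIRST(P)\{''} = { e, q }; P is nullable, continue.
Every symbol is nullable, so include ''.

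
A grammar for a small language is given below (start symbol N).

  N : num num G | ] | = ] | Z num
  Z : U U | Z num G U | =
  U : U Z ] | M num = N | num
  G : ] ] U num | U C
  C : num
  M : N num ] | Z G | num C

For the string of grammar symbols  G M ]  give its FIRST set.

Add FIRST(G) = { =, ], num }; G is not nullable, stop.

{ =, ], num }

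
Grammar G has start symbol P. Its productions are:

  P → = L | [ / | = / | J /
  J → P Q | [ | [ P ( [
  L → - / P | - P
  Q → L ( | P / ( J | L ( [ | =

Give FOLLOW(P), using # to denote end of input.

P is the start symbol, so # ∈ FOLLOW(P).
In J → P Q: add FIRST(Q) = { -, =, [ }.
In J → [ P ( [: add FIRST(( [) = { ( }.
In L → - / P: P is at the end, add FOLLOW(L) = { #, (, -, /, =, [ }.
In L → - P: P is at the end, add FOLLOW(L) = { #, (, -, /, =, [ }.
In Q → P / ( J: add FIRST(/ ( J) = { / }.
Union: FOLLOW(P) = { #, (, -, /, =, [ }.

{ #, (, -, /, =, [ }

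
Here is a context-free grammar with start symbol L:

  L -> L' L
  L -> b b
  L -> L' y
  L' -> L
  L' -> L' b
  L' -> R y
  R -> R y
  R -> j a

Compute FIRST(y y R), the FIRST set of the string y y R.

{ y }

y is a terminal; add {y} and stop.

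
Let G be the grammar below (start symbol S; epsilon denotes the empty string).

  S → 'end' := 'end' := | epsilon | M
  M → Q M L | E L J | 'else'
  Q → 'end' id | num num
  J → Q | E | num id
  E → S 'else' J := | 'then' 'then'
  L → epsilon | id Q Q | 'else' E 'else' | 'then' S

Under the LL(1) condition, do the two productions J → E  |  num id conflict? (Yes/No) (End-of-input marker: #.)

FIRST(E) = { 'else', 'end', 'then', num } and FIRST(num id) = { num }.
Both contain num, so the two alternatives are not disjoint — LL(1) conflict.

Yes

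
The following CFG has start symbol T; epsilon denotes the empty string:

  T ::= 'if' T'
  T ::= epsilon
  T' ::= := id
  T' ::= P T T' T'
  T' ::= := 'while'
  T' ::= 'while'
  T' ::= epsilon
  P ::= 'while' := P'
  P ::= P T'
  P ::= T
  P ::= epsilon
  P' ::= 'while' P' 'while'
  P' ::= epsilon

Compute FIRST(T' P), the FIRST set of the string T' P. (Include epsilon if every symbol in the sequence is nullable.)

{ 'if', 'while', :=, epsilon }

Add FIRST(T')\{epsilon} = { 'if', 'while', := }; T' is nullable, continue.
Add FIRST(P)\{epsilon} = { 'if', 'while', := }; P is nullable, continue.
Every symbol is nullable, so include epsilon.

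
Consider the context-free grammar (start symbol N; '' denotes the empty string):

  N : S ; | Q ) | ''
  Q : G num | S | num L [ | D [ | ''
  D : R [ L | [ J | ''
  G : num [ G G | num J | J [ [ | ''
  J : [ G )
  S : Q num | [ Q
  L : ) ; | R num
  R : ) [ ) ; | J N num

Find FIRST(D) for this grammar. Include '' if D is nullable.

From D : R [ L: add FIRST(R) = { ), [ }.
D : [ J contributes {[}.
D : '' contributes ''.
Union: FIRST(D) = { ), [, '' }.

{ ), [, '' }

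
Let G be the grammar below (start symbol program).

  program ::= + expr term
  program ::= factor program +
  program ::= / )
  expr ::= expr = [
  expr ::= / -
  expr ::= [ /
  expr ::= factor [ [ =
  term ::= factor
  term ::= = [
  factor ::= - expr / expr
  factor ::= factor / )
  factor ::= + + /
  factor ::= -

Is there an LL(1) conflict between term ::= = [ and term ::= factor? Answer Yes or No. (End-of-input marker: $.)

No

FIRST(= [) = { = } and FIRST(factor) = { +, - }.
The FIRST sets are disjoint and neither alternative is nullable — no conflict.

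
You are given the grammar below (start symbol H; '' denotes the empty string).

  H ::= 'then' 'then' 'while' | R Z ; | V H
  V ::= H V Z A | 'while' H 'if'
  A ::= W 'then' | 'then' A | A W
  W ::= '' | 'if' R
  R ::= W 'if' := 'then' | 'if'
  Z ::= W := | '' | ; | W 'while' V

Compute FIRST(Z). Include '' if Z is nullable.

{ 'if', 'while', :=, ;, '' }

From Z ::= W :=: W nullable, take FIRST(W) ∪ {:=} = { 'if', := }.
Z ::= '' contributes ''.
Z ::= ; contributes {;}.
From Z ::= W 'while' V: W nullable, take FIRST(W) ∪ {'while'} = { 'if', 'while' }.
Union: FIRST(Z) = { 'if', 'while', :=, ;, '' }.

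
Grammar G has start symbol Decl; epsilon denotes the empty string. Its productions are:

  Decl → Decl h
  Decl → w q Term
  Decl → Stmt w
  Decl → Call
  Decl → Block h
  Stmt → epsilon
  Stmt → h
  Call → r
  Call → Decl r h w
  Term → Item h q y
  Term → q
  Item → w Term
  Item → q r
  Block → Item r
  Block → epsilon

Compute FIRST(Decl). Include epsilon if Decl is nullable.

{ h, q, r, w }

From Decl → Decl h: add FIRST(Decl) = { h, q, r, w }.
Decl → w q Term contributes {w}.
From Decl → Stmt w: Stmt nullable, take FIRST(Stmt) ∪ {w} = { h, w }.
From Decl → Call: add FIRST(Call) = { h, q, r, w }.
From Decl → Block h: Block nullable, take FIRST(Block) ∪ {h} = { h, q, w }.
Union: FIRST(Decl) = { h, q, r, w }.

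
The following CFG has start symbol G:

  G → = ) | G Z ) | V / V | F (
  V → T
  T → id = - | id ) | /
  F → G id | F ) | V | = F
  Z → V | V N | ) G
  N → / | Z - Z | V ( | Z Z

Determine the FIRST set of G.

{ /, =, id }

G → = ) contributes {=}.
From G → G Z ): add FIRST(G) = { /, =, id }.
From G → V / V: add FIRST(V) = { /, id }.
From G → F (: add FIRST(F) = { /, =, id }.
Union: FIRST(G) = { /, =, id }.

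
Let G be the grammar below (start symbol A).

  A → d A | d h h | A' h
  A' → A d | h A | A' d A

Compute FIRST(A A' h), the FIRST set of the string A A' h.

{ d, h }

Add FIRST(A) = { d, h }; A is not nullable, stop.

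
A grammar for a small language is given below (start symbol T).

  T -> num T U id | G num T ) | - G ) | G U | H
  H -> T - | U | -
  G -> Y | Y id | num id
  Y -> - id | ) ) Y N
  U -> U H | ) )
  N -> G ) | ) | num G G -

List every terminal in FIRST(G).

From G -> Y: add FIRST(Y) = { ), - }.
From G -> Y id: add FIRST(Y) = { ), - }.
G -> num id contributes {num}.
Union: FIRST(G) = { ), -, num }.

{ ), -, num }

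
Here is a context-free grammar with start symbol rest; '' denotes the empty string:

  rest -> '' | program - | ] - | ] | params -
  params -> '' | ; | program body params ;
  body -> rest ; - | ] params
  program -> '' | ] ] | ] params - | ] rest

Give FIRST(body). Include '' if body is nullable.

{ -, ;, ] }

From body -> rest ; -: rest nullable, take FIRST(rest) ∪ {;} = { -, ;, ] }.
body -> ] params contributes {]}.
Union: FIRST(body) = { -, ;, ] }.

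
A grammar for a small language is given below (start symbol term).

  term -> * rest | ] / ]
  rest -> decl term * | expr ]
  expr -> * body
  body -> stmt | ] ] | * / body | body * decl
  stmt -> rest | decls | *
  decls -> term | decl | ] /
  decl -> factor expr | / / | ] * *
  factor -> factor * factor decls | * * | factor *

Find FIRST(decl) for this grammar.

{ *, /, ] }

From decl -> factor expr: add FIRST(factor) = { * }.
decl -> / / contributes {/}.
decl -> ] * * contributes {]}.
Union: FIRST(decl) = { *, /, ] }.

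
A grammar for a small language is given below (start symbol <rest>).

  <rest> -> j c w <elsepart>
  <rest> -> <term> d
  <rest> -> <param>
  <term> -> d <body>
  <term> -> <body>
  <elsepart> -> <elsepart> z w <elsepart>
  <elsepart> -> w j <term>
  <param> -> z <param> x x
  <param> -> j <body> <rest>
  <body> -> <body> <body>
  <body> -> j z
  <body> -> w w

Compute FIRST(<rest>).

<rest> -> j c w <elsepart> contributes {j}.
From <rest> -> <term> d: add FIRST(<term>) = { d, j, w }.
From <rest> -> <param>: add FIRST(<param>) = { j, z }.
Union: FIRST(<rest>) = { d, j, w, z }.

{ d, j, w, z }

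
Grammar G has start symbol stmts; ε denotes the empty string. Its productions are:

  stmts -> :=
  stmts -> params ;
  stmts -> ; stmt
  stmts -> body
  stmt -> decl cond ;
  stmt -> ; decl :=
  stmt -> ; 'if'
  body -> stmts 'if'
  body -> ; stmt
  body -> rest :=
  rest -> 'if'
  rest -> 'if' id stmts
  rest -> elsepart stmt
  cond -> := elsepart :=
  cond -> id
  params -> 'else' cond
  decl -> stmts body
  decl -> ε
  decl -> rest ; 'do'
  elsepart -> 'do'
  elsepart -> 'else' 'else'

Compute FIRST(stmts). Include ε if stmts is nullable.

{ 'do', 'else', 'if', :=, ; }

stmts -> := contributes {:=}.
From stmts -> params ;: add FIRST(params) = { 'else' }.
stmts -> ; stmt contributes {;}.
From stmts -> body: add FIRST(body) = { 'do', 'else', 'if', :=, ; }.
Union: FIRST(stmts) = { 'do', 'else', 'if', :=, ; }.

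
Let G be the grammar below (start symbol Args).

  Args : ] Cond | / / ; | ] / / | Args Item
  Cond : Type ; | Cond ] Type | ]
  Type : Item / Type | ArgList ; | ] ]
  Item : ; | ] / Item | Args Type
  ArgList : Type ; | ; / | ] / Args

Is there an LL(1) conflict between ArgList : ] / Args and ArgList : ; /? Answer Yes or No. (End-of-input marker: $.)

No

FIRST(] / Args) = { ] } and FIRST(; /) = { ; }.
The FIRST sets are disjoint and neither alternative is nullable — no conflict.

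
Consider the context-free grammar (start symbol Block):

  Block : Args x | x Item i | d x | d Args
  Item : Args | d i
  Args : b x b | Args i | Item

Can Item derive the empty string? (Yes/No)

No

No nonterminal in this grammar is nullable.
No production of Item has an RHS whose symbols are all nullable, so Item is not nullable.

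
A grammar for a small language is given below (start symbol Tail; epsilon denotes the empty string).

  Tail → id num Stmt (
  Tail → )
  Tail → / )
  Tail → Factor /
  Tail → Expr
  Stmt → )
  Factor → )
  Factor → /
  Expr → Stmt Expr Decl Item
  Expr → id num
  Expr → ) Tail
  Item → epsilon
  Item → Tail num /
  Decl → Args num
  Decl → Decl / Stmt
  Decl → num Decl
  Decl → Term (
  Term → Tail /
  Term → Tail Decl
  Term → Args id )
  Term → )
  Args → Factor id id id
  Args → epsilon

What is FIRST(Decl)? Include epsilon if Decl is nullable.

From Decl → Args num: Args nullable, take FIRST(Args) ∪ {num} = { ), /, num }.
From Decl → Decl / Stmt: add FIRST(Decl) = { ), /, id, num }.
Decl → num Decl contributes {num}.
From Decl → Term (: add FIRST(Term) = { ), /, id }.
Union: FIRST(Decl) = { ), /, id, num }.

{ ), /, id, num }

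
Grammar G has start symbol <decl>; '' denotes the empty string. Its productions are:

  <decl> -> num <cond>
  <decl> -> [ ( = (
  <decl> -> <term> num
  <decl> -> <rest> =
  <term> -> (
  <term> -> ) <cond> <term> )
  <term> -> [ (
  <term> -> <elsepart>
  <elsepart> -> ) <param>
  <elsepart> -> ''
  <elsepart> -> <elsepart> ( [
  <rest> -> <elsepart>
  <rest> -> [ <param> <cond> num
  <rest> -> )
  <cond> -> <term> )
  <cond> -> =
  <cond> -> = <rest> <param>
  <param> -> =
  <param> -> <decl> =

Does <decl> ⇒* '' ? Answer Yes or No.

Nullable nonterminals: <elsepart>, <rest>, <term>.
No production of <decl> has an RHS whose symbols are all nullable, so <decl> is not nullable.

No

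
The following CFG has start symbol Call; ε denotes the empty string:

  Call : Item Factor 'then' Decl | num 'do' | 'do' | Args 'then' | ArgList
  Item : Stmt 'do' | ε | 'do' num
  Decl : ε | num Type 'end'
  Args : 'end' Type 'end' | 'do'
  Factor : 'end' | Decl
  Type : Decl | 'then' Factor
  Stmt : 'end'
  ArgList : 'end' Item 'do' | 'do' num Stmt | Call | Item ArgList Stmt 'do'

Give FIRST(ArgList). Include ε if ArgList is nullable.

ArgList : 'end' Item 'do' contributes {'end'}.
ArgList : 'do' num Stmt contributes {'do'}.
From ArgList : Call: add FIRST(Call) = { 'do', 'end', 'then', num }.
From ArgList : Item ArgList Stmt 'do': Item nullable, take FIRST(Item) ∪ FIRST(ArgList) = { 'do', 'end', 'then', num }.
Union: FIRST(ArgList) = { 'do', 'end', 'then', num }.

{ 'do', 'end', 'then', num }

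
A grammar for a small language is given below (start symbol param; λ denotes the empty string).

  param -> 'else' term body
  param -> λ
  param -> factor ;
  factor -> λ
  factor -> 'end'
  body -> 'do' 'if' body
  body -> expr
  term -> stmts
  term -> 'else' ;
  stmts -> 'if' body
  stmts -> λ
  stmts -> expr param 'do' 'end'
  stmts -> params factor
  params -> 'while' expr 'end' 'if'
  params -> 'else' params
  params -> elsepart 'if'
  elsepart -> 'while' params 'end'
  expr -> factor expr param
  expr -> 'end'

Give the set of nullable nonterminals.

{ factor, param, stmts, term }

Directly nullable (have an λ-production): param, factor, stmts.
term -> stmts with every symbol nullable, so term is nullable.
No other nonterminal has a production whose RHS symbols are all nullable.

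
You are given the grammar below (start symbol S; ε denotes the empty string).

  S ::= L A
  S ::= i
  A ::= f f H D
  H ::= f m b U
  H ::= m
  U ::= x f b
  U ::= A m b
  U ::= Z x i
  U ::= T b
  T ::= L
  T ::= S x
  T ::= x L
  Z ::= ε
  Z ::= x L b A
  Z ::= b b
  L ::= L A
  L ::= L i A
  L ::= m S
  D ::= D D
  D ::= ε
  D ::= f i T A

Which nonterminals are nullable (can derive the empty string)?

{ D, Z }

Directly nullable (have an ε-production): Z, D.
No other nonterminal has a production whose RHS symbols are all nullable.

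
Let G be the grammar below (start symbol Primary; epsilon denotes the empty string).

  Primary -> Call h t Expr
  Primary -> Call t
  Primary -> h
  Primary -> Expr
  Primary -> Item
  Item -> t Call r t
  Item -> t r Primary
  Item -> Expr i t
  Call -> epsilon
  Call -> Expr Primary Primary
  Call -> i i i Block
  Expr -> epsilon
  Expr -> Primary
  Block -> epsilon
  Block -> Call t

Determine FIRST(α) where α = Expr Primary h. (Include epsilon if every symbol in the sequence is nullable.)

Add FIRST(Expr)\{epsilon} = { h, i, t }; Expr is nullable, continue.
Add FIRST(Primary)\{epsilon} = { h, i, t }; Primary is nullable, continue.
h is a terminal; add {h} and stop.

{ h, i, t }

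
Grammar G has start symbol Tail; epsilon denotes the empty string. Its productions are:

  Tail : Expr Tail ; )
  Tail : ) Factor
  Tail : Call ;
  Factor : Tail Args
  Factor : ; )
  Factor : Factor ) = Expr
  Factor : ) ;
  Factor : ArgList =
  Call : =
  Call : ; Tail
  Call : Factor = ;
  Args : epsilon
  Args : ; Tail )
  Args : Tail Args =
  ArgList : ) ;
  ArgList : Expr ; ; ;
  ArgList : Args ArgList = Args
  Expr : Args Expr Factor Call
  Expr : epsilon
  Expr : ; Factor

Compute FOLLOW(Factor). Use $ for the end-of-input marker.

{ $, ), ;, = }

In Tail : ) Factor: Factor is at the end, add FOLLOW(Tail) = { $, ), ;, = }.
In Factor : Factor ) = Expr: add FIRST() = Expr) = { ) }.
In Call : Factor = ;: add FIRST(= ;) = { = }.
In Expr : Args Expr Factor Call: add FIRST(Call) = { ), ;, = }.
In Expr : ; Factor: Factor is at the end, add FOLLOW(Expr) = { $, ), ;, = }.
Union: FOLLOW(Factor) = { $, ), ;, = }.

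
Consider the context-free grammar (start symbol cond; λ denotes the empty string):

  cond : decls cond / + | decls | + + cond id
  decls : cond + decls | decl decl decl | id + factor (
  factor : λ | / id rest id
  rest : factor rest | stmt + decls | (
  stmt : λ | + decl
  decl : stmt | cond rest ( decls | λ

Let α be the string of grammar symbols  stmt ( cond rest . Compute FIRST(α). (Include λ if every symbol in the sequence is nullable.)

Add FIRST(stmt)\{λ} = { + }; stmt is nullable, continue.
( is a terminal; add {(} and stop.

{ (, + }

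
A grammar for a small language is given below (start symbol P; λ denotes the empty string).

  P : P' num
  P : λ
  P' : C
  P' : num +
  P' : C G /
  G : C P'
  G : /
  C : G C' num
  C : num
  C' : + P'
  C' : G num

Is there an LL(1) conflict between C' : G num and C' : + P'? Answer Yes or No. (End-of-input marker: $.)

No

FIRST(G num) = { /, num } and FIRST(+ P') = { + }.
The FIRST sets are disjoint and neither alternative is nullable — no conflict.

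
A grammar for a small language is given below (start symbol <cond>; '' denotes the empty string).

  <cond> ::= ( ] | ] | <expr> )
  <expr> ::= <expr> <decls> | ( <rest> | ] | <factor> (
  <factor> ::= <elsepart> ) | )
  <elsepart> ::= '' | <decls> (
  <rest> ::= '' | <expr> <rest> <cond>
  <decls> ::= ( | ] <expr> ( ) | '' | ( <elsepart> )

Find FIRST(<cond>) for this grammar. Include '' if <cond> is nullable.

<cond> ::= ( ] contributes {(}.
<cond> ::= ] contributes {]}.
From <cond> ::= <expr> ): add FIRST(<expr>) = { (, ), ] }.
Union: FIRST(<cond>) = { (, ), ] }.

{ (, ), ] }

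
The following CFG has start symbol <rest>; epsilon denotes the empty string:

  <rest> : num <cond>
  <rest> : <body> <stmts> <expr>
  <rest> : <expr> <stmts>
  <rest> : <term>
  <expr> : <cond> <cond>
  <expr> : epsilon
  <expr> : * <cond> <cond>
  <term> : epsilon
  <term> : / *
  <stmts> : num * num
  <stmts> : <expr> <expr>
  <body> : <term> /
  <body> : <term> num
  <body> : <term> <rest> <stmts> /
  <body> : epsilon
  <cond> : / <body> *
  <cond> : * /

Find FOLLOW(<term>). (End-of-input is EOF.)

In <rest> : <term>: <term> is at the end, add FOLLOW(<rest>) = { EOF, *, /, num }.
In <body> : <term> /: add FIRST(/) = { / }.
In <body> : <term> num: add FIRST(num) = { num }.
In <body> : <term> <rest> <stmts> /: add FIRST(<rest> <stmts> /) = { *, /, num }.
Union: FOLLOW(<term>) = { EOF, *, /, num }.

{ EOF, *, /, num }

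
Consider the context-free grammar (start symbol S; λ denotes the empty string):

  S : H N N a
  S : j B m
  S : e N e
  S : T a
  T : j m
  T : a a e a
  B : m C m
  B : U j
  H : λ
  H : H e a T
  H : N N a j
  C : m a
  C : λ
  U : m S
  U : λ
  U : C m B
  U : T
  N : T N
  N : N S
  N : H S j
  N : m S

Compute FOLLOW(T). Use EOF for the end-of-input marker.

{ a, e, j, m }

In S : T a: add FIRST(a) = { a }.
In H : H e a T: T is at the end, add FOLLOW(H) = { a, e, j, m }.
In U : T: T is at the end, add FOLLOW(U) = { j }.
In N : T N: add FIRST(N) = { a, e, j, m }.
Union: FOLLOW(T) = { a, e, j, m }.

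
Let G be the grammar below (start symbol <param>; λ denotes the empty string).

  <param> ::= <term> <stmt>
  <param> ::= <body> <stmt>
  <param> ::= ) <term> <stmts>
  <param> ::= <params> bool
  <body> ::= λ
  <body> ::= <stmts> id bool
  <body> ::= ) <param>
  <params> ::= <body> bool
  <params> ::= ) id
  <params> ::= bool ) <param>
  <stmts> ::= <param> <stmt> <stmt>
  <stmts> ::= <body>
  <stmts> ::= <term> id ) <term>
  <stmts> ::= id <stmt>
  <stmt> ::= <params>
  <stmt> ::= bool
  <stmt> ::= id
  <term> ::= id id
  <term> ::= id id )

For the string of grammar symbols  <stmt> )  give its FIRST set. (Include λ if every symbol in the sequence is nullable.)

Add FIRST(<stmt>) = { ), bool, id }; <stmt> is not nullable, stop.

{ ), bool, id }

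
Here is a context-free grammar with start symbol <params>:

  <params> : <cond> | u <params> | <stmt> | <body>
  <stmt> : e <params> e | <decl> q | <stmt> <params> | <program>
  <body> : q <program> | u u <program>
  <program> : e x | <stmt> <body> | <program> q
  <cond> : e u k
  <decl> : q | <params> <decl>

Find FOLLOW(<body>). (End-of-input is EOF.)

In <params> : <body>: <body> is at the end, add FOLLOW(<params>) = { EOF, e, q, u }.
In <program> : <stmt> <body>: <body> is at the end, add FOLLOW(<program>) = { EOF, e, q, u }.
Union: FOLLOW(<body>) = { EOF, e, q, u }.

{ EOF, e, q, u }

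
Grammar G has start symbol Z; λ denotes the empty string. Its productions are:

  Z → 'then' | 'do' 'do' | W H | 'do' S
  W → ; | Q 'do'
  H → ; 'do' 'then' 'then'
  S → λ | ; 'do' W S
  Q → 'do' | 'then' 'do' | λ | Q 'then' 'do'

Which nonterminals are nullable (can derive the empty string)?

Directly nullable (have an λ-production): S, Q.
No other nonterminal has a production whose RHS symbols are all nullable.

{ Q, S }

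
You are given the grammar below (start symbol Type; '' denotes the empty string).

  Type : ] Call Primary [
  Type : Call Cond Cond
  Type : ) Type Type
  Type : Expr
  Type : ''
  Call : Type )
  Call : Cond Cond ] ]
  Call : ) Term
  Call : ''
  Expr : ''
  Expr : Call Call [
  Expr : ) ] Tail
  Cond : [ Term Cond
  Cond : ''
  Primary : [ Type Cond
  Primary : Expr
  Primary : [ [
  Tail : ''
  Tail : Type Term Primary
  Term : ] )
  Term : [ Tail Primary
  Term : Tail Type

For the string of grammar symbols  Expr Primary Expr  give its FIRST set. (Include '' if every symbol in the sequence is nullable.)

Add FIRST(Expr)\{''} = { ), [, ] }; Expr is nullable, continue.
Add FIRST(Primary)\{''} = { ), [, ] }; Primary is nullable, continue.
Add FIRST(Expr)\{''} = { ), [, ] }; Expr is nullable, continue.
Every symbol is nullable, so include ''.

{ ), [, ], '' }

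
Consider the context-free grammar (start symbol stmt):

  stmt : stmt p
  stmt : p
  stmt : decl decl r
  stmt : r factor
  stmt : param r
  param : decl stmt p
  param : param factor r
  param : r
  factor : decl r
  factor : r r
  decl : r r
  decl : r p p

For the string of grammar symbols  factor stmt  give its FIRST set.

{ r }

Add FIRST(factor) = { r }; factor is not nullable, stop.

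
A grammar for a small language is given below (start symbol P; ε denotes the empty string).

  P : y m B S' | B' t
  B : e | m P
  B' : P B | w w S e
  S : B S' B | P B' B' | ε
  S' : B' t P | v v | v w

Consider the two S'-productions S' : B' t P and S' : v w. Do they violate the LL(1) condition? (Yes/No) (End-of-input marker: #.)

No

FIRST(B' t P) = { w, y } and FIRST(v w) = { v }.
The FIRST sets are disjoint and neither alternative is nullable — no conflict.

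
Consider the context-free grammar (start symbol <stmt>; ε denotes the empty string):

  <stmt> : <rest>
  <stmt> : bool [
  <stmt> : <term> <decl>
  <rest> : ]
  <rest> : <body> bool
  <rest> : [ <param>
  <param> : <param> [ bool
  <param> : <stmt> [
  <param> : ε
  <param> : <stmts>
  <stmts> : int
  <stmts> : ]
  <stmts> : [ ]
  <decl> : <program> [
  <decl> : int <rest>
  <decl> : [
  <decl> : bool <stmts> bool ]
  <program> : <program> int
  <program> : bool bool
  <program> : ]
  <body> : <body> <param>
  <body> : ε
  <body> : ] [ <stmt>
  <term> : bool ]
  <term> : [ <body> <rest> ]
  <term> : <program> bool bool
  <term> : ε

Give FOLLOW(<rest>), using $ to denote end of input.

{ $, [, ], bool, int }

In <stmt> : <rest>: <rest> is at the end, add FOLLOW(<stmt>) = { $, [, ], bool, int }.
In <decl> : int <rest>: <rest> is at the end, add FOLLOW(<decl>) = { $, [, ], bool, int }.
In <term> : [ <body> <rest> ]: add FIRST(]) = { ] }.
Union: FOLLOW(<rest>) = { $, [, ], bool, int }.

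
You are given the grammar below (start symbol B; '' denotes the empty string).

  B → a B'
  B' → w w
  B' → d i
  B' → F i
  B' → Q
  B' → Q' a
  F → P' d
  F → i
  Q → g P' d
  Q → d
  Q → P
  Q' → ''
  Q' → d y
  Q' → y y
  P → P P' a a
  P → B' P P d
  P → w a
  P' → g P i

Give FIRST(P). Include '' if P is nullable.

From P → P P' a a: add FIRST(P) = { a, d, g, i, w, y }.
From P → B' P P d: add FIRST(B') = { a, d, g, i, w, y }.
P → w a contributes {w}.
Union: FIRST(P) = { a, d, g, i, w, y }.

{ a, d, g, i, w, y }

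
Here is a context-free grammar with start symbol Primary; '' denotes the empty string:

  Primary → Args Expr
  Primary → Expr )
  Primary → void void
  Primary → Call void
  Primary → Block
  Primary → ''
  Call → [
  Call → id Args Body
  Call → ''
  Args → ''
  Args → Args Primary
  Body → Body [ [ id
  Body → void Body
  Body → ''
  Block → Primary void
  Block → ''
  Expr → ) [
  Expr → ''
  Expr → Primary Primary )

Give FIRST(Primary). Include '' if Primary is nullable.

{ ), [, id, void, '' }

From Primary → Args Expr: Args, Expr nullable, take FIRST(Args) ∪ FIRST(Expr) = { ), [, id, void }; also '' since the whole RHS is nullable.
From Primary → Expr ): Expr nullable, take FIRST(Expr) ∪ {)} = { ), [, id, void }.
Primary → void void contributes {void}.
From Primary → Call void: Call nullable, take FIRST(Call) ∪ {void} = { [, id, void }.
From Primary → Block: add FIRST(Block) = { ), [, id, void, '' } (including '' since Block is nullable).
Primary → '' contributes ''.
Union: FIRST(Primary) = { ), [, id, void, '' }.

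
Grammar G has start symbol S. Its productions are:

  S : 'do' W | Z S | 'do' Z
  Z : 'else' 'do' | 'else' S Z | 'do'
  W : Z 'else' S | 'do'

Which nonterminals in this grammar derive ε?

No nonterminal has an empty production or an RHS whose symbols are all nullable.

{ } (none)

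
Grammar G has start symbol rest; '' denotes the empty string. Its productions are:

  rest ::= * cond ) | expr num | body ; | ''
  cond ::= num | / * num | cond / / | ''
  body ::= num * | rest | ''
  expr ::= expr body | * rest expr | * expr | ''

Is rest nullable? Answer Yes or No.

Yes

rest has an ''-production, so rest ⇒ ''.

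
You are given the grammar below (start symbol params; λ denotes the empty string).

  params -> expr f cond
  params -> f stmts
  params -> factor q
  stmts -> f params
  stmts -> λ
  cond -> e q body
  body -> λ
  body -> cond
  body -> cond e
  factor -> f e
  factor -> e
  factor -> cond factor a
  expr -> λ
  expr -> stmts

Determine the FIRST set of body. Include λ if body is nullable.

body -> λ contributes λ.
From body -> cond: add FIRST(cond) = { e }.
From body -> cond e: add FIRST(cond) = { e }.
Union: FIRST(body) = { e, λ }.

{ e, λ }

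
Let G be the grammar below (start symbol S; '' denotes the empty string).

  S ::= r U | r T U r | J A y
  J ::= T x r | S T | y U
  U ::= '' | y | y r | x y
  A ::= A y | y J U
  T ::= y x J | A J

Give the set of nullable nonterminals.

{ U }

Directly nullable (have an ''-production): U.
No other nonterminal has a production whose RHS symbols are all nullable.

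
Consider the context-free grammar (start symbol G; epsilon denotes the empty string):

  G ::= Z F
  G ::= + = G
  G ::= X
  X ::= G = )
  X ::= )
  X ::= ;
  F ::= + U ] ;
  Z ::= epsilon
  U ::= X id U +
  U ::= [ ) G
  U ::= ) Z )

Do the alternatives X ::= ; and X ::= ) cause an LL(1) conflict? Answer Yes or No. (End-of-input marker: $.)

FIRST(;) = { ; } and FIRST()) = { ) }.
The FIRST sets are disjoint and neither alternative is nullable — no conflict.

No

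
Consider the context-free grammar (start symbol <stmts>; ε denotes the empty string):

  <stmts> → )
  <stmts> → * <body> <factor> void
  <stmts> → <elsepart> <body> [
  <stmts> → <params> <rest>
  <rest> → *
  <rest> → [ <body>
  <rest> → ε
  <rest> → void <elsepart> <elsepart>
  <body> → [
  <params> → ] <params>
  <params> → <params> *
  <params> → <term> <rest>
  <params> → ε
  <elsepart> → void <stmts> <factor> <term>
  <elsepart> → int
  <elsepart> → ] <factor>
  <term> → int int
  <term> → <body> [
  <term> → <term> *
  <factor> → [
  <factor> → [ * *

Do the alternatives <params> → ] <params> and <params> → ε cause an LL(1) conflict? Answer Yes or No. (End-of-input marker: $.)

No

FIRST(] <params>) = { ] } and FIRST(ε) = { ε }.
The second is nullable but FOLLOW(<params>) = { $, *, [, void } is disjoint from FIRST of the first.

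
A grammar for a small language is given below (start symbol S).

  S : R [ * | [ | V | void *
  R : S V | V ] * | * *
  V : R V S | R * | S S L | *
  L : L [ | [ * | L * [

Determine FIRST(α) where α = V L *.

Add FIRST(V) = { *, [, void }; V is not nullable, stop.

{ *, [, void }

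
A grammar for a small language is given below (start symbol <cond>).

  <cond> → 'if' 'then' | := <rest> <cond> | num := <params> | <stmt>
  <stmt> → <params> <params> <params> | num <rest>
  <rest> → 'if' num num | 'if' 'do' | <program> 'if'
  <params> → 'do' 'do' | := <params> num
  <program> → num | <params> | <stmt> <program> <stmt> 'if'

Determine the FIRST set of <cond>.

<cond> → 'if' 'then' contributes {'if'}.
<cond> → := <rest> <cond> contributes {:=}.
<cond> → num := <params> contributes {num}.
From <cond> → <stmt>: add FIRST(<stmt>) = { 'do', :=, num }.
Union: FIRST(<cond>) = { 'do', 'if', :=, num }.

{ 'do', 'if', :=, num }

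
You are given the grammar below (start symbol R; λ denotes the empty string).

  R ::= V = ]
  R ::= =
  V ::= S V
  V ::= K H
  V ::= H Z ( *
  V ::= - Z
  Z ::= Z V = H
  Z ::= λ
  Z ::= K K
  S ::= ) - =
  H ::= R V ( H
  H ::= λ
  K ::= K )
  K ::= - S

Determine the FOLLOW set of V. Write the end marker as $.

In R ::= V = ]: add FIRST(= ]) = { = }.
In V ::= S V: V is at the end, add FOLLOW(V) = { (, = }.
In Z ::= Z V = H: add FIRST(= H) = { = }.
In H ::= R V ( H: add FIRST(( H) = { ( }.
Union: FOLLOW(V) = { (, = }.

{ (, = }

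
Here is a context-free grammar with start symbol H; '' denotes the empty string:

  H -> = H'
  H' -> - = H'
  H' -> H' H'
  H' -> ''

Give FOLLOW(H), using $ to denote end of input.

{ $ }

H is the start symbol, so $ ∈ FOLLOW(H).
Union: FOLLOW(H) = { $ }.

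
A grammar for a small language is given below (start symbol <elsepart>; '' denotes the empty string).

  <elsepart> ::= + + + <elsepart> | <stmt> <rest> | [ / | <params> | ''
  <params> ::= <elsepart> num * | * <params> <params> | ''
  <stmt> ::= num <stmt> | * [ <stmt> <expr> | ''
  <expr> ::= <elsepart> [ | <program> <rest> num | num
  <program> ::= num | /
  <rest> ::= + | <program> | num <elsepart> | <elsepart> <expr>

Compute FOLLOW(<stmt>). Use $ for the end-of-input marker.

In <elsepart> ::= <stmt> <rest>: add FIRST(<rest>) = { *, +, /, [, num }.
In <stmt> ::= num <stmt>: <stmt> is at the end, add FOLLOW(<stmt>) = { *, +, /, [, num }.
In <stmt> ::= * [ <stmt> <expr>: add FIRST(<expr>) = { *, +, /, [, num }.
Union: FOLLOW(<stmt>) = { *, +, /, [, num }.

{ *, +, /, [, num }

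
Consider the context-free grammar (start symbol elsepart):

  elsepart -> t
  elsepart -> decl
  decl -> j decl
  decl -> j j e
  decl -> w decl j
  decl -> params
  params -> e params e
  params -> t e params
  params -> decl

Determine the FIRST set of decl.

decl -> j decl contributes {j}.
decl -> j j e contributes {j}.
decl -> w decl j contributes {w}.
From decl -> params: add FIRST(params) = { e, j, t, w }.
Union: FIRST(decl) = { e, j, t, w }.

{ e, j, t, w }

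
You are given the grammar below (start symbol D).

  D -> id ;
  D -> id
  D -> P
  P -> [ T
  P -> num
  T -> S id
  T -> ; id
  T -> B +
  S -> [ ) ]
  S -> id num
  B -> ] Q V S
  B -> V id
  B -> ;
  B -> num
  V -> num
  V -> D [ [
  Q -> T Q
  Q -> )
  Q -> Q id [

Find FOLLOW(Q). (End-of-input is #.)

In B -> ] Q V S: add FIRST(V S) = { [, id, num }.
In Q -> T Q: Q is at the end, add FOLLOW(Q) = { [, id, num }.
In Q -> Q id [: add FIRST(id [) = { id }.
Union: FOLLOW(Q) = { [, id, num }.

{ [, id, num }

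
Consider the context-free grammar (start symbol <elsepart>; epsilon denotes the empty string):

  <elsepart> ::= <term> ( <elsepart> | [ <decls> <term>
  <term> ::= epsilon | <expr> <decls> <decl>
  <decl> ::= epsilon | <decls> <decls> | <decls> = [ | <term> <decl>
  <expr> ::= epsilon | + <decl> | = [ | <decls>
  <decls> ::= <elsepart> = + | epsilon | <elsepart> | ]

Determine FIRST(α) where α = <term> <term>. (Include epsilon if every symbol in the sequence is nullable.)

{ (, +, =, [, ], epsilon }

Add FIRST(<term>)\{epsilon} = { (, +, =, [, ] }; <term> is nullable, continue.
Add FIRST(<term>)\{epsilon} = { (, +, =, [, ] }; <term> is nullable, continue.
Every symbol is nullable, so include epsilon.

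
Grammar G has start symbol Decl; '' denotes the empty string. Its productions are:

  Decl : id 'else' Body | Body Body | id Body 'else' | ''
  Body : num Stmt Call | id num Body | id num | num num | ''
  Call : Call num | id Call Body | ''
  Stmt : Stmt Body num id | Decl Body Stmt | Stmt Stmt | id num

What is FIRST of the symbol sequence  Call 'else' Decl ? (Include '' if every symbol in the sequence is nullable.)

Add FIRST(Call)\{''} = { id, num }; Call is nullable, continue.
'else' is a terminal; add {'else'} and stop.

{ 'else', id, num }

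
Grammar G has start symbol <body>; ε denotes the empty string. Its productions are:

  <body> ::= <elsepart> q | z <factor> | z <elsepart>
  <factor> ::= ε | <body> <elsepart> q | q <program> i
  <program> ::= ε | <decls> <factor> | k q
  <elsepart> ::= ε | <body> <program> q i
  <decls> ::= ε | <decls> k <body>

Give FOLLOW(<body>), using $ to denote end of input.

<body> is the start symbol, so $ ∈ FOLLOW(<body>).
In <factor> ::= <body> <elsepart> q: add FIRST(<elsepart> q) = { q, z }.
In <elsepart> ::= <body> <program> q i: add FIRST(<program> q i) = { k, q, z }.
In <decls> ::= <decls> k <body>: <body> is at the end, add FOLLOW(<decls>) = { i, k, q, z }.
Union: FOLLOW(<body>) = { $, i, k, q, z }.

{ $, i, k, q, z }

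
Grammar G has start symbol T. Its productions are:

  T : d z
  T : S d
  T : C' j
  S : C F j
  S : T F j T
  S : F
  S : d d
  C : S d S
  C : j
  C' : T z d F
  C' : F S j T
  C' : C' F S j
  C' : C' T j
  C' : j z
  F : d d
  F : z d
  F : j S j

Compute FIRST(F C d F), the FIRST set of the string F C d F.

{ d, j, z }

Add FIRST(F) = { d, j, z }; F is not nullable, stop.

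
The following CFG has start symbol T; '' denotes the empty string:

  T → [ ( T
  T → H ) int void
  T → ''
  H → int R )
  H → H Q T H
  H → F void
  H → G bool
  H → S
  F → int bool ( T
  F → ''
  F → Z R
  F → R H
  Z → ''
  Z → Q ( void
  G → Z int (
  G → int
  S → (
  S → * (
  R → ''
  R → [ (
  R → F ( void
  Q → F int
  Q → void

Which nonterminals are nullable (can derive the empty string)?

{ F, R, T, Z }

Directly nullable (have an ''-production): T, F, Z, R.
No other nonterminal has a production whose RHS symbols are all nullable.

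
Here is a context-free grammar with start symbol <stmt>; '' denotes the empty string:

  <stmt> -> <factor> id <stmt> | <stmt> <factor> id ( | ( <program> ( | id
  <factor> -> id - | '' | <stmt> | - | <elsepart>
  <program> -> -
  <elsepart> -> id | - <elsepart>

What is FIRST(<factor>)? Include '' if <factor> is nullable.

{ (, -, id, '' }

<factor> -> id - contributes {id}.
<factor> -> '' contributes ''.
From <factor> -> <stmt>: add FIRST(<stmt>) = { (, -, id }.
<factor> -> - contributes {-}.
From <factor> -> <elsepart>: add FIRST(<elsepart>) = { -, id }.
Union: FIRST(<factor>) = { (, -, id, '' }.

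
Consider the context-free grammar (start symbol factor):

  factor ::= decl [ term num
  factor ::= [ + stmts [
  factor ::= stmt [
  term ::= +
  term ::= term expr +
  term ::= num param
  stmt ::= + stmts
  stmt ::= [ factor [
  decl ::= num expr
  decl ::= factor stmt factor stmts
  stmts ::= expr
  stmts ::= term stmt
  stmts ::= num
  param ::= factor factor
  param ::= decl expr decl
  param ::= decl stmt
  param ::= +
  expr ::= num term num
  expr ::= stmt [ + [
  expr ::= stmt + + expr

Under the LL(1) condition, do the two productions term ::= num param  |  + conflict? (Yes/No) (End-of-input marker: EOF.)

FIRST(num param) = { num } and FIRST(+) = { + }.
The FIRST sets are disjoint and neither alternative is nullable — no conflict.

No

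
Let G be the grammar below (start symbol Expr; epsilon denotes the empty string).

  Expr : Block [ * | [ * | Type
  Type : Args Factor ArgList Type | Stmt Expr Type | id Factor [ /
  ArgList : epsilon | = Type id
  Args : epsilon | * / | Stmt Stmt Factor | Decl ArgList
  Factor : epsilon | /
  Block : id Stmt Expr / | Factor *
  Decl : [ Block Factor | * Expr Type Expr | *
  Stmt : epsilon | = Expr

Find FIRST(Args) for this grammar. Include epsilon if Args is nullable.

Args : epsilon contributes epsilon.
Args : * / contributes {*}.
From Args : Stmt Stmt Factor: Stmt, Stmt, Factor nullable, take FIRST(Stmt) ∪ FIRST(Stmt) ∪ FIRST(Factor) = { /, = }; also epsilon since the whole RHS is nullable.
From Args : Decl ArgList: add FIRST(Decl) = { *, [ }.
Union: FIRST(Args) = { *, /, =, [, epsilon }.

{ *, /, =, [, epsilon }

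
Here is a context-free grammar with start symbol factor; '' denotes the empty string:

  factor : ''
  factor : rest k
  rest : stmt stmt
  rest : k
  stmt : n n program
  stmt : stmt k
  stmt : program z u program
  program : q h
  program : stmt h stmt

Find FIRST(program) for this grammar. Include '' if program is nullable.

program : q h contributes {q}.
From program : stmt h stmt: add FIRST(stmt) = { n, q }.
Union: FIRST(program) = { n, q }.

{ n, q }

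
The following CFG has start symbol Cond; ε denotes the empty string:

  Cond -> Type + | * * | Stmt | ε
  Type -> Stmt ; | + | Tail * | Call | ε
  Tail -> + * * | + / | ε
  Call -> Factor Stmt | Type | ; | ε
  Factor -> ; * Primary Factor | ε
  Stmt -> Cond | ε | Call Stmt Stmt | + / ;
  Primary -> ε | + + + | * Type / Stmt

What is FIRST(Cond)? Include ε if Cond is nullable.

{ *, +, ;, ε }

From Cond -> Type +: Type nullable, take FIRST(Type) ∪ {+} = { *, +, ; }.
Cond -> * * contributes {*}.
From Cond -> Stmt: add FIRST(Stmt) = { *, +, ;, ε } (including ε since Stmt is nullable).
Cond -> ε contributes ε.
Union: FIRST(Cond) = { *, +, ;, ε }.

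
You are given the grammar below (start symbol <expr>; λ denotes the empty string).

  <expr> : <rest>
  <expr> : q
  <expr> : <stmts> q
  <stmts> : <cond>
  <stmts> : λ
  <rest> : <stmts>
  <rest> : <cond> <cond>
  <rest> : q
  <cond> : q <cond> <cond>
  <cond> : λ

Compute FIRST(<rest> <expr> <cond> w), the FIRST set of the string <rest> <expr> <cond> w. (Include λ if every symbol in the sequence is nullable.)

{ q, w }

Add FIRST(<rest>)\{λ} = { q }; <rest> is nullable, continue.
Add FIRST(<expr>)\{λ} = { q }; <expr> is nullable, continue.
Add FIRST(<cond>)\{λ} = { q }; <cond> is nullable, continue.
w is a terminal; add {w} and stop.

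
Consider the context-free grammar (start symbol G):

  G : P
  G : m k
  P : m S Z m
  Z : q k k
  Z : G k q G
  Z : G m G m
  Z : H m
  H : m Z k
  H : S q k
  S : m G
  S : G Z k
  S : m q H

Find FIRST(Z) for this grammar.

Z : q k k contributes {q}.
From Z : G k q G: add FIRST(G) = { m }.
From Z : G m G m: add FIRST(G) = { m }.
From Z : H m: add FIRST(H) = { m }.
Union: FIRST(Z) = { m, q }.

{ m, q }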